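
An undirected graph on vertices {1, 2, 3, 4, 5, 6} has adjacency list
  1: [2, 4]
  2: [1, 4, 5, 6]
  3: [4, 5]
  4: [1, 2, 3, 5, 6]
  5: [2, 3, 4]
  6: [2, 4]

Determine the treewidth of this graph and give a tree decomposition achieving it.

Treewidth 2.
One optimal decomposition is:
Bags: B1 = {3, 4, 5}  B2 = {2, 4, 5}  B3 = {1, 2, 4}  B4 = {2, 4, 6}
Tree: B1–B2, B2–B3, B3–B4

The largest bag has 3 vertices, giving width 2; this decomposition certifies tw(G) ≤ 2. For the lower bound, the 3 vertices {1, 2, 4} are pairwise adjacent, and any tree decomposition puts a clique entirely inside one bag — forcing width ≥ 2. Therefore the treewidth is 2.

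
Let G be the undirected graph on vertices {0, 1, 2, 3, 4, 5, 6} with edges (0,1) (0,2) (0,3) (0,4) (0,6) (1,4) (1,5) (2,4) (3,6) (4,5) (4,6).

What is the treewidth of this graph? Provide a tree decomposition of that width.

Each bag holds 3 vertices, so the decomposition has width 2, which upper-bounds the treewidth. For the lower bound, the 3 vertices {0, 3, 6} are pairwise adjacent, and any tree decomposition puts a clique entirely inside one bag — forcing width ≥ 2. Therefore the treewidth is 2.

Treewidth 2.
Bags: B1 = {0, 1, 4}  B2 = {0, 4, 6}  B3 = {1, 4, 5}  B4 = {0, 2, 4}  B5 = {0, 3, 6}
Tree: B1–B2, B1–B3, B2–B4, B2–B5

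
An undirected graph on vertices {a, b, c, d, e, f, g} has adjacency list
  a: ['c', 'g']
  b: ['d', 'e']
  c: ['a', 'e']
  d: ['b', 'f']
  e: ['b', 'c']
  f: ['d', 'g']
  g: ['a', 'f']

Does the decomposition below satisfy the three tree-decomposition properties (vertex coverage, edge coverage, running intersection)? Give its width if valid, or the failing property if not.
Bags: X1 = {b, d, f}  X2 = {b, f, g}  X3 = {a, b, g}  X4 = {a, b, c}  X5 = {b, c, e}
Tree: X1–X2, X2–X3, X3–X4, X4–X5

Every vertex of G appears in some bag (union = {a, b, c, d, e, f, g}); every edge is covered by a bag; and for each vertex v the set of bags containing v is connected in the bag tree. The decomposition is therefore valid. The largest bag has 3 vertices, so the width is 2.

Yes; width 2.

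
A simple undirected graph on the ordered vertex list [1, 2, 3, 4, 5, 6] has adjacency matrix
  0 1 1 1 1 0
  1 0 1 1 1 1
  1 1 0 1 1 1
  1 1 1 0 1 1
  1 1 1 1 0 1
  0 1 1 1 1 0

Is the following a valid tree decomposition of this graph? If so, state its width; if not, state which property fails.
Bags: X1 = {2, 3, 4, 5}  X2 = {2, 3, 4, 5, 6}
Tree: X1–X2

A tree decomposition must satisfy three properties: every vertex lies in some bag; for every edge, both endpoints lie together in some bag; and for every vertex, the bags containing it form a connected subtree. Here vertex 1 appears in no bag, so the decomposition is invalid.

No — vertex 1 appears in no bag.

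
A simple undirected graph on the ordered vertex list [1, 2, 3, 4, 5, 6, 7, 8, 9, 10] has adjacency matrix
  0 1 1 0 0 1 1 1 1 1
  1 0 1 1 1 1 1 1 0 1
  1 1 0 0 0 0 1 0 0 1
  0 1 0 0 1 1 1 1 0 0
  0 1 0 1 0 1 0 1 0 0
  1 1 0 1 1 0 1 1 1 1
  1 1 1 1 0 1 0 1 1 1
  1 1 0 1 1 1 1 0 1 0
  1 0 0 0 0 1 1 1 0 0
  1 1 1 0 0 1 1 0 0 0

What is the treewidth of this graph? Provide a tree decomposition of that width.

The largest bag has 5 vertices, giving width 4; this decomposition certifies tw(G) ≤ 4. For the lower bound, the 5 vertices {1, 6, 7, 8, 9} are pairwise adjacent, and any tree decomposition puts a clique entirely inside one bag — forcing width ≥ 4. Therefore the treewidth is 4.

Treewidth 4.
One optimal decomposition is:
Bags: B1 = {1, 2, 6, 7, 10}  B2 = {1, 2, 3, 7, 10}  B3 = {1, 2, 6, 7, 8}  B4 = {1, 6, 7, 8, 9}  B5 = {2, 4, 6, 7, 8}  B6 = {2, 4, 5, 6, 8}
Tree: B1–B2, B1–B3, B3–B4, B3–B5, B5–B6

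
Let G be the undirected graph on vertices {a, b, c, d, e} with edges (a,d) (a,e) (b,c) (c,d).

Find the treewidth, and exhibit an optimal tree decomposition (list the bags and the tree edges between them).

Treewidth 1.
One such decomposition:
Bags: B1 = {b, c}  B2 = {c, d}  B3 = {a, d}  B4 = {a, e}
Tree: B1–B2, B2–B3, B3–B4

Each bag holds 2 vertices, so the decomposition has width 1, which upper-bounds the treewidth. G has an edge, so its treewidth is at least 1. Hence tw(G) = 1 exactly.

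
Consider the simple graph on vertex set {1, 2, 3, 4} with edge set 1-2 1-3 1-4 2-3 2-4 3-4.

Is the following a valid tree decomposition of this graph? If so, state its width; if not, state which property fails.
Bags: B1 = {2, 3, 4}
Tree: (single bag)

No — vertex 1 appears in no bag.

A tree decomposition must satisfy three properties: every vertex lies in some bag; for every edge, both endpoints lie together in some bag; and for every vertex, the bags containing it form a connected subtree. Here vertex 1 appears in no bag, so the decomposition is invalid.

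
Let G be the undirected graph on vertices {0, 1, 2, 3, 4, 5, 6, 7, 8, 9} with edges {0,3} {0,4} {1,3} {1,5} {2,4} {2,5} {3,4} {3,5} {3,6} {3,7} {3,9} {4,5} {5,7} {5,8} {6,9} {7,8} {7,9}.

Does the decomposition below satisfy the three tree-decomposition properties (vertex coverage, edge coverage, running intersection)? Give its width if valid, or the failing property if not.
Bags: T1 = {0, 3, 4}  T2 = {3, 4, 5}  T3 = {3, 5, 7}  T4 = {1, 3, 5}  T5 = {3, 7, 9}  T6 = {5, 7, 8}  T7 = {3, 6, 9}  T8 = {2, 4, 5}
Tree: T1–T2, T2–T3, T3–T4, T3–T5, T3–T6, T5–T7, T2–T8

Yes; width 2.

Every vertex of G appears in some bag (union = {0, 1, 2, 3, 4, 5, 6, 7, 8, 9}); every edge is covered by a bag; and for each vertex v the set of bags containing v is connected in the bag tree. The decomposition is therefore valid. The largest bag has 3 vertices, so the width is 2.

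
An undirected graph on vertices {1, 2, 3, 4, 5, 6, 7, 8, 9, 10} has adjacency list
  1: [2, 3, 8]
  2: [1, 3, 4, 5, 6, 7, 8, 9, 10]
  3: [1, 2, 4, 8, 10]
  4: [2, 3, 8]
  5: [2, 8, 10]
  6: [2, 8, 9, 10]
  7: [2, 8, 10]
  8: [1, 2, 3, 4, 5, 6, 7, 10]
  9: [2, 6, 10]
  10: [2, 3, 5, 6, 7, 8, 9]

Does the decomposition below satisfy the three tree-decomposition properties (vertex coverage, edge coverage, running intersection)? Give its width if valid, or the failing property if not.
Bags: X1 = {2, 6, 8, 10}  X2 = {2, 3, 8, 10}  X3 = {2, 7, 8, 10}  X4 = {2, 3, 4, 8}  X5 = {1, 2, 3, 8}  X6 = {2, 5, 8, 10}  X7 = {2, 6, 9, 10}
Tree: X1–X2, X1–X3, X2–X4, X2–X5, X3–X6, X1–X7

Checking the three conditions: (i) the bags cover all of {1, 2, 3, 4, 5, 6, 7, 8, 9, 10}; (ii) for each edge, some bag contains both endpoints; (iii) the bags containing any fixed vertex form a subtree. All hold, so the decomposition is valid with width 4 − 1 = 3.

Yes; width 3.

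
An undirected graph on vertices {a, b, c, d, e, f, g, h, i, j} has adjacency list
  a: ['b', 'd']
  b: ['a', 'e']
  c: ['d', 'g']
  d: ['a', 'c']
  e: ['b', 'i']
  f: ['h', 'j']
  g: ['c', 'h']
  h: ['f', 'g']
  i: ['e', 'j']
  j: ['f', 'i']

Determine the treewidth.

2

A width-2 tree decomposition is:
Bags: B1 = {b, e, i}  B2 = {b, i, j}  B3 = {b, f, j}  B4 = {b, f, h}  B5 = {b, g, h}  B6 = {b, c, g}  B7 = {b, c, d}  B8 = {a, b, d}
Tree: B1–B2, B2–B3, B3–B4, B4–B5, B5–B6, B6–B7, B7–B8
Every bag has size at most 3, so the width is 3 − 1 = 2 and tw(G) ≤ 2. The edges b–e–i–j–f–h–g–c–d–a–b form a cycle, so G is not a tree and its treewidth is at least 2. Hence tw(G) = 2 exactly.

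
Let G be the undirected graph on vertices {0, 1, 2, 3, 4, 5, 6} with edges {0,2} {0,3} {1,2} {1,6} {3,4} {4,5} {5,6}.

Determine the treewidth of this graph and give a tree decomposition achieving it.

Treewidth 2.
Bags: B1 = {1, 5, 6}  B2 = {1, 4, 5}  B3 = {1, 3, 4}  B4 = {0, 1, 3}  B5 = {0, 1, 2}
Tree: B1–B2, B2–B3, B3–B4, B4–B5

Each bag holds 3 vertices, so the decomposition has width 2, which upper-bounds the treewidth. The edges 1–6–5–4–3–0–2–1 form a cycle, so G is not a tree and its treewidth is at least 2. Combining the bounds, tw(G) = 2.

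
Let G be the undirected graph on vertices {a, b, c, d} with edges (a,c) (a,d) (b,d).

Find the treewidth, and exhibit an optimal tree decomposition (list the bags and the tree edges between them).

Every bag has size at most 2, so the width is 2 − 1 = 1 and tw(G) ≤ 1. G has an edge, so its treewidth is at least 1. Therefore the treewidth is 1.

Treewidth 1.
One optimal decomposition is:
Bags: B1 = {a, d}  B2 = {b, d}  B3 = {a, c}
Tree: B1–B2, B1–B3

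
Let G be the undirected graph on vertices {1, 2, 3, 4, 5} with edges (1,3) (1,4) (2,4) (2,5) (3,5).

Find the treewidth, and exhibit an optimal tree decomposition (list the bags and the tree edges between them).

Treewidth 2.
Bags: B1 = {1, 3, 4}  B2 = {2, 3, 4}  B3 = {2, 3, 5}
Tree: B1–B2, B2–B3

Each bag holds 3 vertices, so the decomposition has width 2, which upper-bounds the treewidth. For the lower bound, G contains the cycle 3–1–4–2–5–3, so G is not a forest; only forests have treewidth ≤ 1, hence tw(G) ≥ 2. The upper and lower bounds meet at 2, so that is the treewidth.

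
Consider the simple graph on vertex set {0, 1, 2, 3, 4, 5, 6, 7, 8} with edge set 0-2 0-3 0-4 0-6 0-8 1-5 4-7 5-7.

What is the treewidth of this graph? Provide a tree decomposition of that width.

Each bag holds 2 vertices, so the decomposition has width 1, which upper-bounds the treewidth. Any graph with an edge has treewidth ≥ 1, and G has the edge 4–7. Therefore the treewidth is 1.

Treewidth 1.
One optimal decomposition is:
Bags: B1 = {4, 7}  B2 = {0, 4}  B3 = {0, 6}  B4 = {0, 2}  B5 = {0, 3}  B6 = {0, 8}  B7 = {5, 7}  B8 = {1, 5}
Tree: B1–B2, B2–B3, B3–B4, B4–B5, B5–B6, B1–B7, B7–B8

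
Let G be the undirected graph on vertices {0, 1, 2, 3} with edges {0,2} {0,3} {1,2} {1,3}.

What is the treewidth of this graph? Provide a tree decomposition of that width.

Treewidth 2.
One such decomposition:
Bags: B1 = {0, 2, 3}  B2 = {1, 2, 3}
Tree: B1–B2

Every bag has size at most 3, so the width is 3 − 1 = 2 and tw(G) ≤ 2. For the lower bound, G contains the cycle 3–0–2–1–3, so G is not a forest; only forests have treewidth ≤ 1, hence tw(G) ≥ 2. Combining the bounds, tw(G) = 2.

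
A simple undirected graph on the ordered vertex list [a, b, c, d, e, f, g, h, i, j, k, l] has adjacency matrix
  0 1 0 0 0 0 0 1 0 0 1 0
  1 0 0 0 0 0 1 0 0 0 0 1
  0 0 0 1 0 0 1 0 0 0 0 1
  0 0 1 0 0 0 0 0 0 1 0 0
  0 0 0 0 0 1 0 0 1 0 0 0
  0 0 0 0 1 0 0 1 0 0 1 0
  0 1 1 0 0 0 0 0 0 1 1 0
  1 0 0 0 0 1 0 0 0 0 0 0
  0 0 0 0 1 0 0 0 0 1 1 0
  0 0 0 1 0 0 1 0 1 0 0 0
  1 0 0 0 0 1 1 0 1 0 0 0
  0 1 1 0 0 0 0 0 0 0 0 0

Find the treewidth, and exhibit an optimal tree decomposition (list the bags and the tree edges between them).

Treewidth 3.
One optimal decomposition is:
Bags: B1 = {a, e, f, h}  B2 = {a, e, f, k}  B3 = {a, e, i, k}  B4 = {a, b, i, k}  B5 = {b, g, i, k}  B6 = {b, g, i, j}  B7 = {b, g, j, l}  B8 = {c, g, j, l}  B9 = {c, d, j, l}
Tree: B1–B2, B2–B3, B3–B4, B4–B5, B5–B6, B6–B7, B7–B8, B8–B9

The largest bag has 4 vertices, giving width 3; this decomposition certifies tw(G) ≤ 3. For the lower bound: the 4 vertex sets {e,f,h}, {a}, {k}, {b,g,i,j} are disjoint, each induces a connected subgraph, and every pair is joined by at least one edge of G. Contracting each set to a single vertex therefore yields K_{4} as a minor, and since treewidth is minor-monotone, tw(G) ≥ tw(K_{4}) = 3. Hence tw(G) = 3 exactly.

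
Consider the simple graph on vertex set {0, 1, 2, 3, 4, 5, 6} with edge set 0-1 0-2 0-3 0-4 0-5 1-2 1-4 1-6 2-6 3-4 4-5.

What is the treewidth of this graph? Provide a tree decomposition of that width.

Every bag has size at most 3, so the width is 3 − 1 = 2 and tw(G) ≤ 2. On the other hand G contains the 3-clique {0, 1, 2}. A clique must lie in a single bag of any decomposition, so no decomposition can have width below 2. Therefore the treewidth is 2.

Treewidth 2.
One optimal decomposition is:
Bags: B1 = {0, 3, 4}  B2 = {0, 1, 4}  B3 = {0, 1, 2}  B4 = {0, 4, 5}  B5 = {1, 2, 6}
Tree: B1–B2, B2–B3, B2–B4, B3–B5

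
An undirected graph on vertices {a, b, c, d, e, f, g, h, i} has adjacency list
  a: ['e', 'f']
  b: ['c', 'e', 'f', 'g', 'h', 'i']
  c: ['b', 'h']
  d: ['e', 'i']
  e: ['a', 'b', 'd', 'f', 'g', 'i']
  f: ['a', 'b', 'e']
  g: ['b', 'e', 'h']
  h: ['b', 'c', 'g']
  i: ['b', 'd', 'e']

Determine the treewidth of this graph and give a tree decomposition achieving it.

Every bag has size at most 3, so the width is 3 − 1 = 2 and tw(G) ≤ 2. Conversely, {d, e, i} is a clique of size 3, and the vertices of any clique must share a bag in every tree decomposition; so some bag has ≥ 3 vertices and tw(G) ≥ 2. The upper and lower bounds meet at 2, so that is the treewidth.

Treewidth 2.
Bags: B1 = {b, e, f}  B2 = {b, e, i}  B3 = {d, e, i}  B4 = {b, e, g}  B5 = {b, g, h}  B6 = {b, c, h}  B7 = {a, e, f}
Tree: B1–B2, B2–B3, B1–B4, B4–B5, B5–B6, B1–B7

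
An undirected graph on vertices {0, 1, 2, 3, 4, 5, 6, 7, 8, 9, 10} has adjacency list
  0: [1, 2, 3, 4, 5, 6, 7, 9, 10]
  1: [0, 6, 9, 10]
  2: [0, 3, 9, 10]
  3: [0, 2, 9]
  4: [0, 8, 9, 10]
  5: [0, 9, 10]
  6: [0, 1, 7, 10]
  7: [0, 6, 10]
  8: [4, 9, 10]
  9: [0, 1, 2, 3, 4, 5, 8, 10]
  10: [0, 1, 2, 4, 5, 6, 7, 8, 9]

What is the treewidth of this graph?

A width-3 tree decomposition is:
Bags: B1 = {0, 2, 9, 10}  B2 = {0, 1, 9, 10}  B3 = {0, 2, 3, 9}  B4 = {0, 5, 9, 10}  B5 = {0, 4, 9, 10}  B6 = {4, 8, 9, 10}  B7 = {0, 1, 6, 10}  B8 = {0, 6, 7, 10}
Tree: B1–B2, B1–B3, B2–B4, B1–B5, B5–B6, B2–B7, B7–B8
Each bag holds 4 vertices, so the decomposition has width 3, which upper-bounds the treewidth. On the other hand G contains the 4-clique {0, 1, 9, 10}. A clique must lie in a single bag of any decomposition, so no decomposition can have width below 3. Combining the bounds, tw(G) = 3.

3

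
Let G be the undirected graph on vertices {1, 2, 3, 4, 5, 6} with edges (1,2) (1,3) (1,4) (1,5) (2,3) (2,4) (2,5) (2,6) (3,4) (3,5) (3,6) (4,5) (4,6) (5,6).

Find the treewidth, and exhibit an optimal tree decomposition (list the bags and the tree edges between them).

Treewidth 4.
One such decomposition:
Bags: B1 = {1, 2, 3, 4, 5}  B2 = {2, 3, 4, 5, 6}
Tree: B1–B2

The largest bag has 5 vertices, giving width 4; this decomposition certifies tw(G) ≤ 4. For the lower bound, the 5 vertices {1, 2, 3, 4, 5} are pairwise adjacent, and any tree decomposition puts a clique entirely inside one bag — forcing width ≥ 4. Combining the bounds, tw(G) = 4.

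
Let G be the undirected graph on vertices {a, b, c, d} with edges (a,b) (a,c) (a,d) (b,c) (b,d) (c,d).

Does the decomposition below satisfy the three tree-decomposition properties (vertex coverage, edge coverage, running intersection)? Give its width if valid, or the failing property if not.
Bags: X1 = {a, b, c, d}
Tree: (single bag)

Checking the three conditions: (i) the bags cover all of {a, b, c, d}; (ii) for each edge, some bag contains both endpoints; (iii) the bags containing any fixed vertex form a subtree. All hold, so the decomposition is valid with width 4 − 1 = 3.

Yes; width 3.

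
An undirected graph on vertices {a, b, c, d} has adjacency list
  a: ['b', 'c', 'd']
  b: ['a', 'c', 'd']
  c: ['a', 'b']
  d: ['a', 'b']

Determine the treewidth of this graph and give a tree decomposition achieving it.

Every bag has size at most 3, so the width is 3 − 1 = 2 and tw(G) ≤ 2. For the lower bound, the 3 vertices {a, b, d} are pairwise adjacent, and any tree decomposition puts a clique entirely inside one bag — forcing width ≥ 2. The upper and lower bounds meet at 2, so that is the treewidth.

Treewidth 2.
One such decomposition:
Bags: B1 = {a, b, c}  B2 = {a, b, d}
Tree: B1–B2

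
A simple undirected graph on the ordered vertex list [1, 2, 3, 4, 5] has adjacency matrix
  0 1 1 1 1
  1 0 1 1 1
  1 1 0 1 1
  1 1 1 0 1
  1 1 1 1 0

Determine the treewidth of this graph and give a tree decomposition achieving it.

Treewidth 4.
One optimal decomposition is:
Bags: B1 = {1, 2, 3, 4, 5}
Tree: (single bag)

A single bag containing all 5 vertices is trivially a valid decomposition of width 4. On the other hand G contains the 5-clique {1, 2, 3, 4, 5}. A clique must lie in a single bag of any decomposition, so no decomposition can have width below 4. Hence tw(G) = 4 exactly.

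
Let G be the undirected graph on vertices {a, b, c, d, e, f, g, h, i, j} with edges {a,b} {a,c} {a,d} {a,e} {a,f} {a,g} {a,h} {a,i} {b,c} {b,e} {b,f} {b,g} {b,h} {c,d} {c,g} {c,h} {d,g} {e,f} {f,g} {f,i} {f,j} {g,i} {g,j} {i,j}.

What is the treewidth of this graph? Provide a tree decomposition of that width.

Treewidth 3.
Bags: B1 = {a, b, c, h}  B2 = {a, b, c, g}  B3 = {a, c, d, g}  B4 = {a, b, f, g}  B5 = {a, f, g, i}  B6 = {f, g, i, j}  B7 = {a, b, e, f}
Tree: B1–B2, B2–B3, B2–B4, B4–B5, B5–B6, B4–B7

Each bag holds 4 vertices, so the decomposition has width 3, which upper-bounds the treewidth. On the other hand G contains the 4-clique {f, g, i, j}. A clique must lie in a single bag of any decomposition, so no decomposition can have width below 3. Combining the bounds, tw(G) = 3.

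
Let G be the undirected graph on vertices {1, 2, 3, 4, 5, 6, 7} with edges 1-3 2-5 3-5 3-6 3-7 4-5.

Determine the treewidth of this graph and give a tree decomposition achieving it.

The largest bag has 2 vertices, giving width 1; this decomposition certifies tw(G) ≤ 1. Any graph with an edge has treewidth ≥ 1, and G has the edge 3–7. Combining the bounds, tw(G) = 1.

Treewidth 1.
One optimal decomposition is:
Bags: B1 = {3, 7}  B2 = {3, 5}  B3 = {3, 6}  B4 = {4, 5}  B5 = {1, 3}  B6 = {2, 5}
Tree: B1–B2, B1–B3, B2–B4, B1–B5, B4–B6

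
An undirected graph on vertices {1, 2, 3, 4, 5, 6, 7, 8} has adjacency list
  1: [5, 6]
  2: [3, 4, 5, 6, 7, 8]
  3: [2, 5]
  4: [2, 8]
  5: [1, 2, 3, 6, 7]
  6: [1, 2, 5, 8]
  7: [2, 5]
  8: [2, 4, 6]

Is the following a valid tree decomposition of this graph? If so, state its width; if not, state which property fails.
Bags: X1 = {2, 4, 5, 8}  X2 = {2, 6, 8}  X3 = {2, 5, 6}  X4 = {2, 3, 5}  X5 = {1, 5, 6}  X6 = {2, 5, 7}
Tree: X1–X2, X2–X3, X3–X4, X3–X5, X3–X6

A tree decomposition must satisfy three properties: every vertex lies in some bag; for every edge, both endpoints lie together in some bag; and for every vertex, the bags containing it form a connected subtree. Here bags containing vertex 5 are not connected in the tree, so the decomposition is invalid.

No — bags containing vertex 5 are not connected in the tree.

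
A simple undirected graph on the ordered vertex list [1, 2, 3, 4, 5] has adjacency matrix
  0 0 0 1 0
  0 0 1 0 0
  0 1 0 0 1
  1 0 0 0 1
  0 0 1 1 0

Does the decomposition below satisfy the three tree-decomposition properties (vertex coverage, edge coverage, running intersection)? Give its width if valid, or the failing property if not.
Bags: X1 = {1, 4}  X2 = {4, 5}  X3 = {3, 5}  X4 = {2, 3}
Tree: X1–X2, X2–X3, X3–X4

Yes; width 1.

Every vertex of G appears in some bag (union = {1, 2, 3, 4, 5}); every edge is covered by a bag; and for each vertex v the set of bags containing v is connected in the bag tree. The decomposition is therefore valid. The largest bag has 2 vertices, so the width is 1.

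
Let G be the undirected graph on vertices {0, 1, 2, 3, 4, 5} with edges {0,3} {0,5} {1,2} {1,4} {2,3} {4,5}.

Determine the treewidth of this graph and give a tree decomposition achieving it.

Treewidth 2.
One optimal decomposition is:
Bags: B1 = {0, 3, 5}  B2 = {2, 3, 5}  B3 = {1, 2, 5}  B4 = {1, 4, 5}
Tree: B1–B2, B2–B3, B3–B4

The largest bag has 3 vertices, giving width 2; this decomposition certifies tw(G) ≤ 2. Since 5–0–3–2–1–4–5 is a cycle in G, G is not acyclic. Forests are exactly the graphs of treewidth ≤ 1, so tw(G) ≥ 2. Therefore the treewidth is 2.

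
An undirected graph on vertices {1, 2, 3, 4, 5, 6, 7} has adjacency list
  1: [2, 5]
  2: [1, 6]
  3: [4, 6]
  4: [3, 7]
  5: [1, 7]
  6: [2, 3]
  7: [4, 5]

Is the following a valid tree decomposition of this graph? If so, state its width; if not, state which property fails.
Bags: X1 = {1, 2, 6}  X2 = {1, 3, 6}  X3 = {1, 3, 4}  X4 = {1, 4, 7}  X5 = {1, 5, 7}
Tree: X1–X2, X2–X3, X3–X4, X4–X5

Vertex coverage: the bags together contain {1, 2, 3, 4, 5, 6, 7}, the full vertex set. Edge coverage: each edge of G has both endpoints in at least one bag. Running intersection: for every vertex, the bags containing it form a connected subtree. All three properties hold, so this is a valid tree decomposition of width max|bag| − 1 = 2, and hence tw(G) ≤ 2.

Yes; width 2.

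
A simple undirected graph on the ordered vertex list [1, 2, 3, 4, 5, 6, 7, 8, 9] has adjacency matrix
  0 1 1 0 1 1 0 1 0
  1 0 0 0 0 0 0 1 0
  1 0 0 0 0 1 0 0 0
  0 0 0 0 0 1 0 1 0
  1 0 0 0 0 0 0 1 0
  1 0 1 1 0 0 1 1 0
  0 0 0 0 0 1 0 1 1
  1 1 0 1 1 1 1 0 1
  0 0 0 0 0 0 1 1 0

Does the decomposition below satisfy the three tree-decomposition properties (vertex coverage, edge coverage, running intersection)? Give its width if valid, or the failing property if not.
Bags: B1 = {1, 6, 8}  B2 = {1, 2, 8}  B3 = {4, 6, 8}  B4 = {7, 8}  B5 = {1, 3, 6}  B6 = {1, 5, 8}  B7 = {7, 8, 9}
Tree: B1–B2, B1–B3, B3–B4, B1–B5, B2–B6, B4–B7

No — edge (6,7) lies in no bag.

A tree decomposition must satisfy three properties: every vertex lies in some bag; for every edge, both endpoints lie together in some bag; and for every vertex, the bags containing it form a connected subtree. Here edge (6,7) lies in no bag, so the decomposition is invalid.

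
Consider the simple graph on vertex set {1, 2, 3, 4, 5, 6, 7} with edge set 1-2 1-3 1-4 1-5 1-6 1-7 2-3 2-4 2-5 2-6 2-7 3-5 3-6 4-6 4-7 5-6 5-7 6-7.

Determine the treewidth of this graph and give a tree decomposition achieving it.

Every bag has size at most 5, so the width is 5 − 1 = 4 and tw(G) ≤ 4. On the other hand G contains the 5-clique {1, 2, 4, 6, 7}. A clique must lie in a single bag of any decomposition, so no decomposition can have width below 4. Hence tw(G) = 4 exactly.

Treewidth 4.
One such decomposition:
Bags: B1 = {1, 2, 4, 6, 7}  B2 = {1, 2, 5, 6, 7}  B3 = {1, 2, 3, 5, 6}
Tree: B1–B2, B2–B3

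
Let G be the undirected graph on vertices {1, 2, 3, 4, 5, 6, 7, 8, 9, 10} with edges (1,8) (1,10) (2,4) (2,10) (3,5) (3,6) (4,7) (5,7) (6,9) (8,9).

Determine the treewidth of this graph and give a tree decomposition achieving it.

Treewidth 2.
Bags: B1 = {3, 5, 7}  B2 = {3, 6, 7}  B3 = {6, 7, 9}  B4 = {7, 8, 9}  B5 = {1, 7, 8}  B6 = {1, 7, 10}  B7 = {2, 7, 10}  B8 = {2, 4, 7}
Tree: B1–B2, B2–B3, B3–B4, B4–B5, B5–B6, B6–B7, B7–B8

Every bag has size at most 3, so the width is 3 − 1 = 2 and tw(G) ≤ 2. For the lower bound, G contains the cycle 7–5–3–6–9–8–1–10–2–4–7, so G is not a forest; only forests have treewidth ≤ 1, hence tw(G) ≥ 2. Combining the bounds, tw(G) = 2.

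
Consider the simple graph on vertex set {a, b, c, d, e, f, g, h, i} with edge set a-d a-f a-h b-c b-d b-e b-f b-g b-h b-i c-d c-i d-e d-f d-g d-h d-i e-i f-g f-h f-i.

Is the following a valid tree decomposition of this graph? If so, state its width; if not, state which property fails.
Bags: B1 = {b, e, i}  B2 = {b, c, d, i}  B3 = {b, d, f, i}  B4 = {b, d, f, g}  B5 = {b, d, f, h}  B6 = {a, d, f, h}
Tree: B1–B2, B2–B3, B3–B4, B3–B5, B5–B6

A tree decomposition must satisfy three properties: every vertex lies in some bag; for every edge, both endpoints lie together in some bag; and for every vertex, the bags containing it form a connected subtree. Here edge (d,e) lies in no bag, so the decomposition is invalid.

No — edge (d,e) lies in no bag.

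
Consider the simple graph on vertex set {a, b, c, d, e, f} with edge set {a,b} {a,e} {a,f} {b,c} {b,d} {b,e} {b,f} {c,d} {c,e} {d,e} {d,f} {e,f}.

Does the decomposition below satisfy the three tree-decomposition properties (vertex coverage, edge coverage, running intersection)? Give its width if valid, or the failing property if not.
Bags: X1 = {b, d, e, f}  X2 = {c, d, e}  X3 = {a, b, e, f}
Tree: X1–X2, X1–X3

A tree decomposition must satisfy three properties: every vertex lies in some bag; for every edge, both endpoints lie together in some bag; and for every vertex, the bags containing it form a connected subtree. Here edge (b,c) lies in no bag, so the decomposition is invalid.

No — edge (b,c) lies in no bag.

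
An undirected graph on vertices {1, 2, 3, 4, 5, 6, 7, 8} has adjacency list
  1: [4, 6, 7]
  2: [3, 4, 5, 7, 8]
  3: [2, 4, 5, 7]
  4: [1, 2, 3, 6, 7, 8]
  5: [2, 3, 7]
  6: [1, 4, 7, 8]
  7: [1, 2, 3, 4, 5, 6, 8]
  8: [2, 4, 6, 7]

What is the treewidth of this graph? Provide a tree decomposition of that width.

Every bag has size at most 4, so the width is 4 − 1 = 3 and tw(G) ≤ 3. Conversely, {1, 4, 6, 7} is a clique of size 4, and the vertices of any clique must share a bag in every tree decomposition; so some bag has ≥ 4 vertices and tw(G) ≥ 3. Therefore the treewidth is 3.

Treewidth 3.
One optimal decomposition is:
Bags: B1 = {2, 4, 7, 8}  B2 = {2, 3, 4, 7}  B3 = {4, 6, 7, 8}  B4 = {2, 3, 5, 7}  B5 = {1, 4, 6, 7}
Tree: B1–B2, B1–B3, B2–B4, B3–B5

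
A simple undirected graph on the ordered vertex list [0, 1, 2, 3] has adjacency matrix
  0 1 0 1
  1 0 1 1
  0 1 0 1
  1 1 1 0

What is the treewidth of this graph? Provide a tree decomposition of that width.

Each bag holds 3 vertices, so the decomposition has width 2, which upper-bounds the treewidth. For the lower bound, the 3 vertices {0, 1, 3} are pairwise adjacent, and any tree decomposition puts a clique entirely inside one bag — forcing width ≥ 2. Hence tw(G) = 2 exactly.

Treewidth 2.
One such decomposition:
Bags: B1 = {1, 2, 3}  B2 = {0, 1, 3}
Tree: B1–B2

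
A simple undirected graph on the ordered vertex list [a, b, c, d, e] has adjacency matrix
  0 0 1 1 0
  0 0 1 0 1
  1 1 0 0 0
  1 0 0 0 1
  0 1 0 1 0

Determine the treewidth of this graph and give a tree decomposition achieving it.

Treewidth 2.
One optimal decomposition is:
Bags: B1 = {a, d, e}  B2 = {a, b, e}  B3 = {a, b, c}
Tree: B1–B2, B2–B3

Every bag has size at most 3, so the width is 3 − 1 = 2 and tw(G) ≤ 2. For the lower bound, G contains the cycle a–d–e–b–c–a, so G is not a forest; only forests have treewidth ≤ 1, hence tw(G) ≥ 2. Therefore the treewidth is 2.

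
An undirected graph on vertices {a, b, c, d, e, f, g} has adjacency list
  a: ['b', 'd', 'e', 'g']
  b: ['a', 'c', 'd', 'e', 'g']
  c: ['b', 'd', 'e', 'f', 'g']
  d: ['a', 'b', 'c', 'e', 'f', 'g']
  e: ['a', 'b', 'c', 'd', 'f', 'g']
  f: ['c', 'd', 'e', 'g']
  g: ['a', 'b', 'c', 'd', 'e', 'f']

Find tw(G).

A width-4 tree decomposition is:
Bags: B1 = {b, c, d, e, g}  B2 = {a, b, d, e, g}  B3 = {c, d, e, f, g}
Tree: B1–B2, B1–B3
Every bag has size at most 5, so the width is 5 − 1 = 4 and tw(G) ≤ 4. Conversely, {c, d, e, f, g} is a clique of size 5, and the vertices of any clique must share a bag in every tree decomposition; so some bag has ≥ 5 vertices and tw(G) ≥ 4. Therefore the treewidth is 4.

4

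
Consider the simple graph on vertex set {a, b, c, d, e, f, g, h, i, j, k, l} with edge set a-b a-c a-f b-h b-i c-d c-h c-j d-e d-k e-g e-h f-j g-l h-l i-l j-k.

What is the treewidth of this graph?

3

A width-3 tree decomposition is:
Bags: B1 = {b, g, i, l}  B2 = {b, g, h, l}  B3 = {b, e, g, h}  B4 = {a, b, e, h}  B5 = {a, c, e, h}  B6 = {a, c, d, e}  B7 = {a, c, d, f}  B8 = {c, d, f, j}  B9 = {d, f, j, k}
Tree: B1–B2, B2–B3, B3–B4, B4–B5, B5–B6, B6–B7, B7–B8, B8–B9
Every bag has size at most 4, so the width is 4 − 1 = 3 and tw(G) ≤ 3. For the lower bound: the 4 vertex sets {g,i,l}, {b}, {h}, {a,c,d,e} are disjoint, each induces a connected subgraph, and every pair is joined by at least one edge of G. Contracting each set to a single vertex therefore yields K_{4} as a minor, and since treewidth is minor-monotone, tw(G) ≥ tw(K_{4}) = 3. The upper and lower bounds meet at 3, so that is the treewidth.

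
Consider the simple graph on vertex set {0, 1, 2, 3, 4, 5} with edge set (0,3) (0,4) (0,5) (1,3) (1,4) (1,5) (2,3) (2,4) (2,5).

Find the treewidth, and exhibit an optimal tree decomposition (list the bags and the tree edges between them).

Each bag holds 4 vertices, so the decomposition has width 3, which upper-bounds the treewidth. For the lower bound: the 4 vertex sets {2,3}, {0,5}, {1}, {4} are disjoint, each induces a connected subgraph, and every pair is joined by at least one edge of G. Contracting each set to a single vertex therefore yields K_{4} as a minor, and since treewidth is minor-monotone, tw(G) ≥ tw(K_{4}) = 3. The upper and lower bounds meet at 3, so that is the treewidth.

Treewidth 3.
One optimal decomposition is:
Bags: B1 = {0, 1, 2, 3}  B2 = {0, 1, 2, 5}  B3 = {0, 1, 2, 4}
Tree: B1–B2, B2–B3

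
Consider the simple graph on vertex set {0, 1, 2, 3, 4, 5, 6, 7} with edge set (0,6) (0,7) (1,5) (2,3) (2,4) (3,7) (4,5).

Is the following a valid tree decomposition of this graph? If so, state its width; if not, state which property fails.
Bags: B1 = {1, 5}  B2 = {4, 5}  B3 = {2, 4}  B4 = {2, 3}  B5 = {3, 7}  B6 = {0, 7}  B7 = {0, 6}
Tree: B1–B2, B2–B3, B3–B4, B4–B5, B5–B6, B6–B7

Yes; width 1.

Every vertex of G appears in some bag (union = {0, 1, 2, 3, 4, 5, 6, 7}); every edge is covered by a bag; and for each vertex v the set of bags containing v is connected in the bag tree. The decomposition is therefore valid. The largest bag has 2 vertices, so the width is 1.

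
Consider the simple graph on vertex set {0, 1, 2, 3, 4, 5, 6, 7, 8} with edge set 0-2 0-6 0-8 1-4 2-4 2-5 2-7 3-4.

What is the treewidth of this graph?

1

A width-1 tree decomposition is:
Bags: B1 = {2, 7}  B2 = {0, 2}  B3 = {2, 4}  B4 = {0, 8}  B5 = {2, 5}  B6 = {3, 4}  B7 = {1, 4}  B8 = {0, 6}
Tree: B1–B2, B2–B3, B2–B4, B3–B5, B3–B6, B3–B7, B2–B8
The largest bag has 2 vertices, giving width 1; this decomposition certifies tw(G) ≤ 1. G has an edge, so its treewidth is at least 1. The upper and lower bounds meet at 1, so that is the treewidth.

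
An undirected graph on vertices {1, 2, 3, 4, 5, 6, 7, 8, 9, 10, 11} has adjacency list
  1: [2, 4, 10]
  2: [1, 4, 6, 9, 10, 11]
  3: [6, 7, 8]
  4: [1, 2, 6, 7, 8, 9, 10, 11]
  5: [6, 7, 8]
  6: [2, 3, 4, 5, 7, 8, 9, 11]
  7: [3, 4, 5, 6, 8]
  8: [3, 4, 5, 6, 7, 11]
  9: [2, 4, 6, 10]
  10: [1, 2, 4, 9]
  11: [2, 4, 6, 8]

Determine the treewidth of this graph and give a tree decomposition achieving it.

Every bag has size at most 4, so the width is 4 − 1 = 3 and tw(G) ≤ 3. Conversely, {3, 6, 7, 8} is a clique of size 4, and the vertices of any clique must share a bag in every tree decomposition; so some bag has ≥ 4 vertices and tw(G) ≥ 3. Therefore the treewidth is 3.

Treewidth 3.
One optimal decomposition is:
Bags: B1 = {2, 4, 9, 10}  B2 = {2, 4, 6, 9}  B3 = {2, 4, 6, 11}  B4 = {4, 6, 8, 11}  B5 = {4, 6, 7, 8}  B6 = {3, 6, 7, 8}  B7 = {5, 6, 7, 8}  B8 = {1, 2, 4, 10}
Tree: B1–B2, B2–B3, B3–B4, B4–B5, B5–B6, B5–B7, B1–B8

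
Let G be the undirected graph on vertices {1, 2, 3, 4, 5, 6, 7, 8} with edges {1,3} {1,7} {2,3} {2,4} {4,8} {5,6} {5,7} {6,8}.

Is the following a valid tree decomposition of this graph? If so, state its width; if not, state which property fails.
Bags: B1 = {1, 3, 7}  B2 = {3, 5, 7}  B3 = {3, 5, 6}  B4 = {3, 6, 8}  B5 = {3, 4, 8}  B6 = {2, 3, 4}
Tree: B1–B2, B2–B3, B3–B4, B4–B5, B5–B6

Yes; width 2.

Every vertex of G appears in some bag (union = {1, 2, 3, 4, 5, 6, 7, 8}); every edge is covered by a bag; and for each vertex v the set of bags containing v is connected in the bag tree. The decomposition is therefore valid. The largest bag has 3 vertices, so the width is 2.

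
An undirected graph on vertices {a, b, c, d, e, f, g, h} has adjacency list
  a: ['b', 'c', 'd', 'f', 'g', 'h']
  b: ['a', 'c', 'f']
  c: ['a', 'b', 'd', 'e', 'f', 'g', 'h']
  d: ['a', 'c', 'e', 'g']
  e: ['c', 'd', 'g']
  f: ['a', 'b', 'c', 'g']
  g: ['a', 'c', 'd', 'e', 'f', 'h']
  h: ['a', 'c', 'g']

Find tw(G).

3

A width-3 tree decomposition is:
Bags: B1 = {a, c, g, h}  B2 = {a, c, d, g}  B3 = {c, d, e, g}  B4 = {a, c, f, g}  B5 = {a, b, c, f}
Tree: B1–B2, B2–B3, B2–B4, B4–B5
Every bag has size at most 4, so the width is 4 − 1 = 3 and tw(G) ≤ 3. For the lower bound, the 4 vertices {c, d, e, g} are pairwise adjacent, and any tree decomposition puts a clique entirely inside one bag — forcing width ≥ 3. Therefore the treewidth is 3.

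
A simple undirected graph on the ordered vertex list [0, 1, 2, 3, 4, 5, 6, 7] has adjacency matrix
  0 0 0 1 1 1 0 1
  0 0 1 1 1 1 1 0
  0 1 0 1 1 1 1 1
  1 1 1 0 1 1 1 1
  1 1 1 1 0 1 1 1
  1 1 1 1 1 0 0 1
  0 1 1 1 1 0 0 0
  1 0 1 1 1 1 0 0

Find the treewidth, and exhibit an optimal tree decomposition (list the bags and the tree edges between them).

Treewidth 4.
Bags: B1 = {0, 3, 4, 5, 7}  B2 = {2, 3, 4, 5, 7}  B3 = {1, 2, 3, 4, 5}  B4 = {1, 2, 3, 4, 6}
Tree: B1–B2, B2–B3, B3–B4

Every bag has size at most 5, so the width is 5 − 1 = 4 and tw(G) ≤ 4. For the lower bound, the 5 vertices {0, 3, 4, 5, 7} are pairwise adjacent, and any tree decomposition puts a clique entirely inside one bag — forcing width ≥ 4. Combining the bounds, tw(G) = 4.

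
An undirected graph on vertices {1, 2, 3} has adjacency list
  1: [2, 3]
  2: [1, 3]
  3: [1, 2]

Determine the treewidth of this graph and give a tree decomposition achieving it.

A single bag containing all 3 vertices is trivially a valid decomposition of width 2. Conversely, {1, 2, 3} is a clique of size 3, and the vertices of any clique must share a bag in every tree decomposition; so some bag has ≥ 3 vertices and tw(G) ≥ 2. Hence tw(G) = 2 exactly.

Treewidth 2.
One optimal decomposition is:
Bags: B1 = {1, 2, 3}
Tree: (single bag)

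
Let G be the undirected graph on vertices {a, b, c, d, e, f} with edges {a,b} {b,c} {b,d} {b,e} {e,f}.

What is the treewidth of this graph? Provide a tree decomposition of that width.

Treewidth 1.
One optimal decomposition is:
Bags: B1 = {a, b}  B2 = {b, d}  B3 = {b, e}  B4 = {e, f}  B5 = {b, c}
Tree: B1–B2, B2–B3, B3–B4, B2–B5

The largest bag has 2 vertices, giving width 1; this decomposition certifies tw(G) ≤ 1. G has an edge, so its treewidth is at least 1. The upper and lower bounds meet at 1, so that is the treewidth.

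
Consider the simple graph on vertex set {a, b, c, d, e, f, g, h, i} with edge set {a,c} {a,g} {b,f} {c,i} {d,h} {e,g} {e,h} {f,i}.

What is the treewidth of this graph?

1

A width-1 tree decomposition is:
Bags: B1 = {d, h}  B2 = {e, h}  B3 = {e, g}  B4 = {a, g}  B5 = {a, c}  B6 = {c, i}  B7 = {f, i}  B8 = {b, f}
Tree: B1–B2, B2–B3, B3–B4, B4–B5, B5–B6, B6–B7, B7–B8
Every bag has size at most 2, so the width is 2 − 1 = 1 and tw(G) ≤ 1. G has an edge, so its treewidth is at least 1. The upper and lower bounds meet at 1, so that is the treewidth.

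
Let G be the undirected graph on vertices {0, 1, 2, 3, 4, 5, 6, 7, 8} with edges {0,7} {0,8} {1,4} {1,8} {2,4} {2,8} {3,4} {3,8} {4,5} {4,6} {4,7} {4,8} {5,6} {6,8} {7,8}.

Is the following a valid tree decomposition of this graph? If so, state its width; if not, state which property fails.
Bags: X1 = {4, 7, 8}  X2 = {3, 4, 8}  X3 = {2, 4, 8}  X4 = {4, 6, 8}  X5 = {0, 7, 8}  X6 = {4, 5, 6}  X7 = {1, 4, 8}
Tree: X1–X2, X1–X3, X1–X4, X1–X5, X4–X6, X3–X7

Yes; width 2.

Every vertex of G appears in some bag (union = {0, 1, 2, 3, 4, 5, 6, 7, 8}); every edge is covered by a bag; and for each vertex v the set of bags containing v is connected in the bag tree. The decomposition is therefore valid. The largest bag has 3 vertices, so the width is 2.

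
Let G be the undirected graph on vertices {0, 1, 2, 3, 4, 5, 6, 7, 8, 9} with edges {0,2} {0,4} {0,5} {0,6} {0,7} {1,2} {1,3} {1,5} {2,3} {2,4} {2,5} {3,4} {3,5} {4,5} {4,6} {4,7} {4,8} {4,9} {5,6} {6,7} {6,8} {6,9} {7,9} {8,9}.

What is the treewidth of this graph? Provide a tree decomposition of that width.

Treewidth 3.
One such decomposition:
Bags: B1 = {0, 4, 5, 6}  B2 = {0, 4, 6, 7}  B3 = {0, 2, 4, 5}  B4 = {4, 6, 7, 9}  B5 = {2, 3, 4, 5}  B6 = {4, 6, 8, 9}  B7 = {1, 2, 3, 5}
Tree: B1–B2, B1–B3, B2–B4, B3–B5, B4–B6, B5–B7

The largest bag has 4 vertices, giving width 3; this decomposition certifies tw(G) ≤ 3. On the other hand G contains the 4-clique {1, 2, 3, 5}. A clique must lie in a single bag of any decomposition, so no decomposition can have width below 3. Hence tw(G) = 3 exactly.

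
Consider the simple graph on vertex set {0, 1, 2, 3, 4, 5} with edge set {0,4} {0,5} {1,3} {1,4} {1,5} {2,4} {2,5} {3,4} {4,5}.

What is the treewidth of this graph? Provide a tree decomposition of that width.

Each bag holds 3 vertices, so the decomposition has width 2, which upper-bounds the treewidth. For the lower bound, the 3 vertices {1, 3, 4} are pairwise adjacent, and any tree decomposition puts a clique entirely inside one bag — forcing width ≥ 2. Combining the bounds, tw(G) = 2.

Treewidth 2.
One optimal decomposition is:
Bags: B1 = {0, 4, 5}  B2 = {1, 4, 5}  B3 = {1, 3, 4}  B4 = {2, 4, 5}
Tree: B1–B2, B2–B3, B1–B4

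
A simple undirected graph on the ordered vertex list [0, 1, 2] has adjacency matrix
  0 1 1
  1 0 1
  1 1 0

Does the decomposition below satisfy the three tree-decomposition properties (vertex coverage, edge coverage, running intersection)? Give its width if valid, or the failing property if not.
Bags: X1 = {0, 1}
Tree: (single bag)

A tree decomposition must satisfy three properties: every vertex lies in some bag; for every edge, both endpoints lie together in some bag; and for every vertex, the bags containing it form a connected subtree. Here vertex 2 appears in no bag, so the decomposition is invalid.

No — vertex 2 appears in no bag.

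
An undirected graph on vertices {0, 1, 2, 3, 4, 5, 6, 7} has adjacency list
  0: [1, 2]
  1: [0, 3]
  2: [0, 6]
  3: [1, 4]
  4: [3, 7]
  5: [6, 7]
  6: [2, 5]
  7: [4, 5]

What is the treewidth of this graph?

2

A width-2 tree decomposition is:
Bags: B1 = {5, 6, 7}  B2 = {2, 6, 7}  B3 = {0, 2, 7}  B4 = {0, 1, 7}  B5 = {1, 3, 7}  B6 = {3, 4, 7}
Tree: B1–B2, B2–B3, B3–B4, B4–B5, B5–B6
The largest bag has 3 vertices, giving width 2; this decomposition certifies tw(G) ≤ 2. For the lower bound, G contains the cycle 7–5–6–2–0–1–3–4–7, so G is not a forest; only forests have treewidth ≤ 1, hence tw(G) ≥ 2. Hence tw(G) = 2 exactly.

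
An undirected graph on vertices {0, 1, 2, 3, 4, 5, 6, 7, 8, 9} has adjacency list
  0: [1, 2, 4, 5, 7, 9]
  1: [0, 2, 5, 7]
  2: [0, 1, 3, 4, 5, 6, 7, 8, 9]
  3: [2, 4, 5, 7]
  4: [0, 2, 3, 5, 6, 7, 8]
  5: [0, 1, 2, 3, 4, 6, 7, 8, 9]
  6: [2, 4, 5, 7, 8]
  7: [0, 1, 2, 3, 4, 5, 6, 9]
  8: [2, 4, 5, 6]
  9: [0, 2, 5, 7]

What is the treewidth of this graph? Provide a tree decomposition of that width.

Treewidth 4.
One such decomposition:
Bags: B1 = {2, 3, 4, 5, 7}  B2 = {0, 2, 4, 5, 7}  B3 = {2, 4, 5, 6, 7}  B4 = {2, 4, 5, 6, 8}  B5 = {0, 2, 5, 7, 9}  B6 = {0, 1, 2, 5, 7}
Tree: B1–B2, B2–B3, B3–B4, B2–B5, B5–B6

Each bag holds 5 vertices, so the decomposition has width 4, which upper-bounds the treewidth. On the other hand G contains the 5-clique {2, 4, 5, 6, 8}. A clique must lie in a single bag of any decomposition, so no decomposition can have width below 4. The upper and lower bounds meet at 4, so that is the treewidth.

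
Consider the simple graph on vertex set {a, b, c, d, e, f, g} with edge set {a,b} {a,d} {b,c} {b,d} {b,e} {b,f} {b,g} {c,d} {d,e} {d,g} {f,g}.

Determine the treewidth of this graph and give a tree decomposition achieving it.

The largest bag has 3 vertices, giving width 2; this decomposition certifies tw(G) ≤ 2. Conversely, {b, d, g} is a clique of size 3, and the vertices of any clique must share a bag in every tree decomposition; so some bag has ≥ 3 vertices and tw(G) ≥ 2. The upper and lower bounds meet at 2, so that is the treewidth.

Treewidth 2.
One such decomposition:
Bags: B1 = {b, d, g}  B2 = {a, b, d}  B3 = {b, c, d}  B4 = {b, d, e}  B5 = {b, f, g}
Tree: B1–B2, B2–B3, B2–B4, B1–B5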